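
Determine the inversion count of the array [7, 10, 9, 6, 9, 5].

Finding inversions in [7, 10, 9, 6, 9, 5]:

(0, 3): arr[0]=7 > arr[3]=6
(0, 5): arr[0]=7 > arr[5]=5
(1, 2): arr[1]=10 > arr[2]=9
(1, 3): arr[1]=10 > arr[3]=6
(1, 4): arr[1]=10 > arr[4]=9
(1, 5): arr[1]=10 > arr[5]=5
(2, 3): arr[2]=9 > arr[3]=6
(2, 5): arr[2]=9 > arr[5]=5
(3, 5): arr[3]=6 > arr[5]=5
(4, 5): arr[4]=9 > arr[5]=5

Total inversions: 10

The array has 10 inversion(s): (0,3), (0,5), (1,2), (1,3), (1,4), (1,5), (2,3), (2,5), (3,5), (4,5). Each pair (i,j) satisfies i < j and arr[i] > arr[j].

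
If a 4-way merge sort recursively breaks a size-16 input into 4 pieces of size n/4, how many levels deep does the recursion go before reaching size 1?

For divide and conquer with division factor 4:

Problem sizes at each level:
Level 0: 16
Level 1: 4
Level 2: 1

The root is level 0 and the size-1 base case is level 2 (the tree spans levels 0 through 2, i.e. 3 levels counting the root), so the depth is the number of divisions: log_4(16) = 2

The recursion tree depth is log_4(16) = 2. At each level, the problem size is divided by 4, so it takes 2 divisions to reduce to a base case of size 1. The algorithm makes 4 recursive calls at each level.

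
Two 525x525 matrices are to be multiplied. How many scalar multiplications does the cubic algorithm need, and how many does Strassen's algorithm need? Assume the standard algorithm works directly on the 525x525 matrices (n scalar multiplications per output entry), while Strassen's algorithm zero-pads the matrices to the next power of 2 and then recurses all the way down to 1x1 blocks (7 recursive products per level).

Matrix multiplication for 525x525 matrices:

Strassen's algorithm requires power-of-2 dimensions. Pad 525x525 to 1024x1024 (next power of 2).

Standard algorithm: 525^3 = 144703125 multiplications
Strassen's algorithm: 7^(log2(1024)) = 7^10 = 282475249 multiplications
Difference: 144703125 - 282475249 = -137772124 (Strassen uses MORE here due to padding overhead — for small or just-over-power-of-2 n, padding can outweigh the per-level savings)

Standard: 144703125 multiplications (525^3). Strassen: 282475249 multiplications (7^10, after padding to 1024x1024). Strassen reduces 8 recursive multiplications to 7 at each level.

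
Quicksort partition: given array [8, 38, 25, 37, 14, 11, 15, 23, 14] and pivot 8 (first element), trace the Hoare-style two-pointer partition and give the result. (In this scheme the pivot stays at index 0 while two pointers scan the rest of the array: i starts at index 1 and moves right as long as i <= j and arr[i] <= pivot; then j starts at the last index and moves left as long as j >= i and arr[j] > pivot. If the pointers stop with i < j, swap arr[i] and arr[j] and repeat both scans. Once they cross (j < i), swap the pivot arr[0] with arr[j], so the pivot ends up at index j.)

Hoare-style two-pointer partition with pivot = 8:

Initial array: [8, 38, 25, 37, 14, 11, 15, 23, 14]

Pointers start at i = 1, j = 8.
i ends at 1, j ends at 0: the pointers have crossed (j < i), so scanning stops.

j = 0, so swapping arr[0] with arr[j] leaves the pivot at position 0: [8, 38, 25, 37, 14, 11, 15, 23, 14]
Pivot position: 0

After partitioning with pivot 8, the array becomes [8, 38, 25, 37, 14, 11, 15, 23, 14]. The pivot is placed at index 0. All elements to the left of the pivot are <= 8, and all elements to the right are > 8.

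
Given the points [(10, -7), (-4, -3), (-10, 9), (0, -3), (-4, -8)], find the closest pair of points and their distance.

Computing all pairwise distances among 5 points:

d((10, -7), (-4, -3)) = 14.5602
d((10, -7), (-10, 9)) = 25.6125
d((10, -7), (0, -3)) = 10.7703
d((10, -7), (-4, -8)) = 14.0357
d((-4, -3), (-10, 9)) = 13.4164
d((-4, -3), (0, -3)) = 4.0 <-- minimum
d((-4, -3), (-4, -8)) = 5.0
d((-10, 9), (0, -3)) = 15.6205
d((-10, 9), (-4, -8)) = 18.0278
d((0, -3), (-4, -8)) = 6.4031

Closest pair: (-4, -3) and (0, -3) with distance 4.0

The closest pair is (-4, -3) and (0, -3) with Euclidean distance 4.0. For 5 points, brute-force pairwise comparison is shown above. For large n, the divide-and-conquer algorithm (sort by x, recurse on halves, check the dividing strip) achieves O(n log n).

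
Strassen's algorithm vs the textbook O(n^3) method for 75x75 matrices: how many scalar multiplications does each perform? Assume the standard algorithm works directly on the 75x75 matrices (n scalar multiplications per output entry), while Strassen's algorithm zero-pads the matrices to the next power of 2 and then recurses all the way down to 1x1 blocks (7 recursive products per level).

Matrix multiplication for 75x75 matrices:

Strassen's algorithm requires power-of-2 dimensions. Pad 75x75 to 128x128 (next power of 2).

Standard algorithm: 75^3 = 421875 multiplications
Strassen's algorithm: 7^(log2(128)) = 7^7 = 823543 multiplications
Difference: 421875 - 823543 = -401668 (Strassen uses MORE here due to padding overhead — for small or just-over-power-of-2 n, padding can outweigh the per-level savings)

Standard: 421875 multiplications (75^3). Strassen: 823543 multiplications (7^7, after padding to 128x128). Strassen reduces 8 recursive multiplications to 7 at each level.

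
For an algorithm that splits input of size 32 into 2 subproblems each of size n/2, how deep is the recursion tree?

For divide and conquer with division factor 2:

Problem sizes at each level:
Level 0: 32
Level 1: 16
Level 2: 8
Level 3: 4
Level 4: 2
Level 5: 1

The root is level 0 and the size-1 base case is level 5 (the tree spans levels 0 through 5, i.e. 6 levels counting the root), so the depth is the number of divisions: log_2(32) = 5

The recursion tree depth is log_2(32) = 5. At each level, the problem size is divided by 2, so it takes 5 divisions to reduce to a base case of size 1. The algorithm makes 2 recursive calls at each level.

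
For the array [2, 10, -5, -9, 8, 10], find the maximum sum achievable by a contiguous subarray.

Using Kadane's algorithm on [2, 10, -5, -9, 8, 10]:

Scanning through the array:
Position 1 (value 10): max_ending_here = 12, max_so_far = 12
Position 2 (value -5): max_ending_here = 7, max_so_far = 12
Position 3 (value -9): max_ending_here = -2, max_so_far = 12
Position 4 (value 8): max_ending_here = 8, max_so_far = 12
Position 5 (value 10): max_ending_here = 18, max_so_far = 18

Maximum subarray: [8, 10]
Maximum sum: 18

The maximum subarray is [8, 10] with sum 18. This subarray runs from index 4 to index 5.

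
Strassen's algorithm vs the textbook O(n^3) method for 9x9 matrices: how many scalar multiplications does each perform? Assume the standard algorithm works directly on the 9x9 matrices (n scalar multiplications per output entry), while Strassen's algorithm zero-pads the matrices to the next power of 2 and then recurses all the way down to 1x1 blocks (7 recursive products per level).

Matrix multiplication for 9x9 matrices:

Strassen's algorithm requires power-of-2 dimensions. Pad 9x9 to 16x16 (next power of 2).

Standard algorithm: 9^3 = 729 multiplications
Strassen's algorithm: 7^(log2(16)) = 7^4 = 2401 multiplications
Difference: 729 - 2401 = -1672 (Strassen uses MORE here due to padding overhead — for small or just-over-power-of-2 n, padding can outweigh the per-level savings)

Standard: 729 multiplications (9^3). Strassen: 2401 multiplications (7^4, after padding to 16x16). Strassen reduces 8 recursive multiplications to 7 at each level.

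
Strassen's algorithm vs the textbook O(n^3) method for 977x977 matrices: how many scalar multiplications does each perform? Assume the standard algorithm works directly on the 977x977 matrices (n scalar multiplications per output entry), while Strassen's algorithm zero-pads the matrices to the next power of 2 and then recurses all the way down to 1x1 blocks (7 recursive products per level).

Matrix multiplication for 977x977 matrices:

Strassen's algorithm requires power-of-2 dimensions. Pad 977x977 to 1024x1024 (next power of 2).

Standard algorithm: 977^3 = 932574833 multiplications
Strassen's algorithm: 7^(log2(1024)) = 7^10 = 282475249 multiplications
Savings: 932574833 - 282475249 = 650099584 multiplications

Standard: 932574833 multiplications (977^3). Strassen: 282475249 multiplications (7^10, after padding to 1024x1024). Strassen reduces 8 recursive multiplications to 7 at each level.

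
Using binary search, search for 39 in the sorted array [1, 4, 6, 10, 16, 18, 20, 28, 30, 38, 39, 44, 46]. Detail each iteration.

Binary search for 39 in [1, 4, 6, 10, 16, 18, 20, 28, 30, 38, 39, 44, 46]:

lo=0, hi=12, mid=6, arr[mid]=20 -> 20 < 39, search right half
lo=7, hi=12, mid=9, arr[mid]=38 -> 38 < 39, search right half
lo=10, hi=12, mid=11, arr[mid]=44 -> 44 > 39, search left half
lo=10, hi=10, mid=10, arr[mid]=39 -> Found target at index 10!

Binary search finds 39 at index 10 after 4 comparisons. The search repeatedly halves the search space by comparing with the middle element.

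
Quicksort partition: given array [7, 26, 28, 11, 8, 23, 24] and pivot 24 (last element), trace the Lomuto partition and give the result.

Lomuto partition with pivot = 24:

Initial array: [7, 26, 28, 11, 8, 23, 24]

arr[0]=7 <= 24: swap with position 0, array becomes [7, 26, 28, 11, 8, 23, 24]
arr[1]=26 > 24: no swap
arr[2]=28 > 24: no swap
arr[3]=11 <= 24: swap with position 1, array becomes [7, 11, 28, 26, 8, 23, 24]
arr[4]=8 <= 24: swap with position 2, array becomes [7, 11, 8, 26, 28, 23, 24]
arr[5]=23 <= 24: swap with position 3, array becomes [7, 11, 8, 23, 28, 26, 24]

Place pivot at position 4: [7, 11, 8, 23, 24, 26, 28]
Pivot position: 4

After partitioning with pivot 24, the array becomes [7, 11, 8, 23, 24, 26, 28]. The pivot is placed at index 4. All elements to the left of the pivot are <= 24, and all elements to the right are > 24.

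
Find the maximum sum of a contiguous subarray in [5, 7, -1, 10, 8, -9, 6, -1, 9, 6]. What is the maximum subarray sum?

Using Kadane's algorithm on [5, 7, -1, 10, 8, -9, 6, -1, 9, 6]:

Scanning through the array:
Position 1 (value 7): max_ending_here = 12, max_so_far = 12
Position 2 (value -1): max_ending_here = 11, max_so_far = 12
Position 3 (value 10): max_ending_here = 21, max_so_far = 21
Position 4 (value 8): max_ending_here = 29, max_so_far = 29
Position 5 (value -9): max_ending_here = 20, max_so_far = 29
Position 6 (value 6): max_ending_here = 26, max_so_far = 29
Position 7 (value -1): max_ending_here = 25, max_so_far = 29
Position 8 (value 9): max_ending_here = 34, max_so_far = 34
Position 9 (value 6): max_ending_here = 40, max_so_far = 40

Maximum subarray: [5, 7, -1, 10, 8, -9, 6, -1, 9, 6]
Maximum sum: 40

The maximum subarray is [5, 7, -1, 10, 8, -9, 6, -1, 9, 6] with sum 40. This subarray runs from index 0 to index 9.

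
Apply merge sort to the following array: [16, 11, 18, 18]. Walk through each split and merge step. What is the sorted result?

Merge sort trace:

Split: [16, 11, 18, 18] -> [16, 11] and [18, 18]
  Split: [16, 11] -> [16] and [11]
  Merge: [16] + [11] -> [11, 16]
  Split: [18, 18] -> [18] and [18]
  Merge: [18] + [18] -> [18, 18]
Merge: [11, 16] + [18, 18] -> [11, 16, 18, 18]

Final sorted array: [11, 16, 18, 18]

The merge sort proceeds by recursively splitting the array and merging sorted halves.
After all merges, the sorted array is [11, 16, 18, 18].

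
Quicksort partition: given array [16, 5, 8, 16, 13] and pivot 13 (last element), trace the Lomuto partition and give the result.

Lomuto partition with pivot = 13:

Initial array: [16, 5, 8, 16, 13]

arr[0]=16 > 13: no swap
arr[1]=5 <= 13: swap with position 0, array becomes [5, 16, 8, 16, 13]
arr[2]=8 <= 13: swap with position 1, array becomes [5, 8, 16, 16, 13]
arr[3]=16 > 13: no swap

Place pivot at position 2: [5, 8, 13, 16, 16]
Pivot position: 2

After partitioning with pivot 13, the array becomes [5, 8, 13, 16, 16]. The pivot is placed at index 2. All elements to the left of the pivot are <= 13, and all elements to the right are > 13.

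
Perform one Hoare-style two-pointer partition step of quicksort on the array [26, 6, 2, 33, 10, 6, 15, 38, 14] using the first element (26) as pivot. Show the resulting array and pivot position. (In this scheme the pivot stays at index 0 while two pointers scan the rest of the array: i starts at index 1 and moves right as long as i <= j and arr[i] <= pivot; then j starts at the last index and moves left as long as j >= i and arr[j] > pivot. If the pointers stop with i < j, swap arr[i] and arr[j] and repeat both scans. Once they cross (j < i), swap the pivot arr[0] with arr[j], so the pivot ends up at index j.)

Hoare-style two-pointer partition with pivot = 26:

Initial array: [26, 6, 2, 33, 10, 6, 15, 38, 14]

Pointers start at i = 1, j = 8.
i stops at index 3 (arr[3]=33 > 26), j stops at index 8 (arr[8]=14 <= 26): swap arr[3] and arr[8], array becomes [26, 6, 2, 14, 10, 6, 15, 38, 33]
i ends at 7, j ends at 6: the pointers have crossed (j < i), so scanning stops.

Swap pivot arr[0] with arr[6] to place pivot at position 6: [15, 6, 2, 14, 10, 6, 26, 38, 33]
Pivot position: 6

After partitioning with pivot 26, the array becomes [15, 6, 2, 14, 10, 6, 26, 38, 33]. The pivot is placed at index 6. All elements to the left of the pivot are <= 26, and all elements to the right are > 26.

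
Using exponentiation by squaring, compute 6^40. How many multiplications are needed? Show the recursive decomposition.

Computing 6^40 by squaring (build up from 6^1; each line after the first costs one multiplication):

6^1 = 6
6^2 = (6^1)^2 = 6^2 = 36
6^4 = (6^2)^2 = 36^2 = 1296
6^5 = 6 * 6^4 = 6 * 1296 = 7776
6^10 = (6^5)^2 = 7776^2 = 60466176
6^20 = (6^10)^2 = 60466176^2 = 3656158440062976
6^40 = (6^20)^2 = 3656158440062976^2 = 13367494538843734067838845976576

Result: 13367494538843734067838845976576
Multiplications needed: 6 (6 lines after 6^1)

6^40 = 13367494538843734067838845976576. Using exponentiation by squaring, this requires 6 multiplications. The key idea: if the exponent is even, square the half-power; if odd, multiply by the base once.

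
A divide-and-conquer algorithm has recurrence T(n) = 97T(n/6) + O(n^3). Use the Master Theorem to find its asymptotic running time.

Master Theorem for T(n) = 97T(n/6) + O(n^3):

a = 97, b = 6, c = 3
log_b(a) = log_6(97) = 2.5532

Case 3: c = 3 > log_6(97) = 2.5532
T(n) = O(n^3) = O(n^3)

For T(n) = 97T(n/6) + O(n^3): log_6(97) = 2.5532. This is Case 3 of the Master Theorem (c > log_b(a), work dominated by root), giving O(n^3).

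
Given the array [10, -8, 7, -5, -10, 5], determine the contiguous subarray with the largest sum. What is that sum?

Using Kadane's algorithm on [10, -8, 7, -5, -10, 5]:

Scanning through the array:
Position 1 (value -8): max_ending_here = 2, max_so_far = 10
Position 2 (value 7): max_ending_here = 9, max_so_far = 10
Position 3 (value -5): max_ending_here = 4, max_so_far = 10
Position 4 (value -10): max_ending_here = -6, max_so_far = 10
Position 5 (value 5): max_ending_here = 5, max_so_far = 10

Maximum subarray: [10]
Maximum sum: 10

The maximum subarray is [10] with sum 10. This subarray runs from index 0 to index 0.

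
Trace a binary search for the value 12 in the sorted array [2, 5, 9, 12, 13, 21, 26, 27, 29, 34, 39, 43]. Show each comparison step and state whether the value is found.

Binary search for 12 in [2, 5, 9, 12, 13, 21, 26, 27, 29, 34, 39, 43]:

lo=0, hi=11, mid=5, arr[mid]=21 -> 21 > 12, search left half
lo=0, hi=4, mid=2, arr[mid]=9 -> 9 < 12, search right half
lo=3, hi=4, mid=3, arr[mid]=12 -> Found target at index 3!

Binary search finds 12 at index 3 after 3 comparisons. The search repeatedly halves the search space by comparing with the middle element.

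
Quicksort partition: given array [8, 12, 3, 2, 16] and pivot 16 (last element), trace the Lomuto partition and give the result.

Lomuto partition with pivot = 16:

Initial array: [8, 12, 3, 2, 16]

arr[0]=8 <= 16: swap with position 0, array becomes [8, 12, 3, 2, 16]
arr[1]=12 <= 16: swap with position 1, array becomes [8, 12, 3, 2, 16]
arr[2]=3 <= 16: swap with position 2, array becomes [8, 12, 3, 2, 16]
arr[3]=2 <= 16: swap with position 3, array becomes [8, 12, 3, 2, 16]

Place pivot at position 4: [8, 12, 3, 2, 16]
Pivot position: 4

After partitioning with pivot 16, the array becomes [8, 12, 3, 2, 16]. The pivot is placed at index 4. All elements to the left of the pivot are <= 16, and all elements to the right are > 16.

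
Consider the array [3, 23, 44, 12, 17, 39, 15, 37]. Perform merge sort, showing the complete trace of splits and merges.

Merge sort trace:

Split: [3, 23, 44, 12, 17, 39, 15, 37] -> [3, 23, 44, 12] and [17, 39, 15, 37]
  Split: [3, 23, 44, 12] -> [3, 23] and [44, 12]
    Split: [3, 23] -> [3] and [23]
    Merge: [3] + [23] -> [3, 23]
    Split: [44, 12] -> [44] and [12]
    Merge: [44] + [12] -> [12, 44]
  Merge: [3, 23] + [12, 44] -> [3, 12, 23, 44]
  Split: [17, 39, 15, 37] -> [17, 39] and [15, 37]
    Split: [17, 39] -> [17] and [39]
    Merge: [17] + [39] -> [17, 39]
    Split: [15, 37] -> [15] and [37]
    Merge: [15] + [37] -> [15, 37]
  Merge: [17, 39] + [15, 37] -> [15, 17, 37, 39]
Merge: [3, 12, 23, 44] + [15, 17, 37, 39] -> [3, 12, 15, 17, 23, 37, 39, 44]

Final sorted array: [3, 12, 15, 17, 23, 37, 39, 44]

The merge sort proceeds by recursively splitting the array and merging sorted halves.
After all merges, the sorted array is [3, 12, 15, 17, 23, 37, 39, 44].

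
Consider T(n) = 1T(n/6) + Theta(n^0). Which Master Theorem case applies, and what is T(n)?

Master Theorem for T(n) = 1T(n/6) + O(n^0):

a = 1, b = 6, c = 0
log_b(a) = log_6(1) = 0.0000

Case 2: c = 0 = log_6(1) = 0.0000
T(n) = O(n^0 log n) = O(log n)

For T(n) = 1T(n/6) + O(n^0): log_6(1) = 0.0000. This is Case 2 of the Master Theorem (c = log_b(a), equal work at all levels), giving O(log n).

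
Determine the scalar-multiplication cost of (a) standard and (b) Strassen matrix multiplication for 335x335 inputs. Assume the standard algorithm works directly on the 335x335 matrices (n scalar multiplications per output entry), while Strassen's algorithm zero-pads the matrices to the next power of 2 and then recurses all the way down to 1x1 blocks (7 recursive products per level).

Matrix multiplication for 335x335 matrices:

Strassen's algorithm requires power-of-2 dimensions. Pad 335x335 to 512x512 (next power of 2).

Standard algorithm: 335^3 = 37595375 multiplications
Strassen's algorithm: 7^(log2(512)) = 7^9 = 40353607 multiplications
Difference: 37595375 - 40353607 = -2758232 (Strassen uses MORE here due to padding overhead — for small or just-over-power-of-2 n, padding can outweigh the per-level savings)

Standard: 37595375 multiplications (335^3). Strassen: 40353607 multiplications (7^9, after padding to 512x512). Strassen reduces 8 recursive multiplications to 7 at each level.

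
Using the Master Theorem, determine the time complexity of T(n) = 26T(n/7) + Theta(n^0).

Master Theorem for T(n) = 26T(n/7) + O(n^0):

a = 26, b = 7, c = 0
log_b(a) = log_7(26) = 1.6743

Case 1: c = 0 < log_7(26) = 1.6743
T(n) = O(n^(log_7 26))

For T(n) = 26T(n/7) + O(n^0): log_7(26) = 1.6743. This is Case 1 of the Master Theorem (c < log_b(a), work dominated by leaves), giving O(n^(log_7 26)).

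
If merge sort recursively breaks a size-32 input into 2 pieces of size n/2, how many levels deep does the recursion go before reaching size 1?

For divide and conquer with division factor 2:

Problem sizes at each level:
Level 0: 32
Level 1: 16
Level 2: 8
Level 3: 4
Level 4: 2
Level 5: 1

The root is level 0 and the size-1 base case is level 5 (the tree spans levels 0 through 5, i.e. 6 levels counting the root), so the depth is the number of divisions: log_2(32) = 5

The recursion tree depth is log_2(32) = 5. At each level, the problem size is divided by 2, so it takes 5 divisions to reduce to a base case of size 1. The algorithm makes 2 recursive calls at each level.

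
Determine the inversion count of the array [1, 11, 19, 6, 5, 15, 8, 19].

Finding inversions in [1, 11, 19, 6, 5, 15, 8, 19]:

(1, 3): arr[1]=11 > arr[3]=6
(1, 4): arr[1]=11 > arr[4]=5
(1, 6): arr[1]=11 > arr[6]=8
(2, 3): arr[2]=19 > arr[3]=6
(2, 4): arr[2]=19 > arr[4]=5
(2, 5): arr[2]=19 > arr[5]=15
(2, 6): arr[2]=19 > arr[6]=8
(3, 4): arr[3]=6 > arr[4]=5
(5, 6): arr[5]=15 > arr[6]=8

Total inversions: 9

The array has 9 inversion(s): (1,3), (1,4), (1,6), (2,3), (2,4), (2,5), (2,6), (3,4), (5,6). Each pair (i,j) satisfies i < j and arr[i] > arr[j].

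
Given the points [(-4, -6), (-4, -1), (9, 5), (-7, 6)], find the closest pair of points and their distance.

Computing all pairwise distances among 4 points:

d((-4, -6), (-4, -1)) = 5.0 <-- minimum
d((-4, -6), (9, 5)) = 17.0294
d((-4, -6), (-7, 6)) = 12.3693
d((-4, -1), (9, 5)) = 14.3178
d((-4, -1), (-7, 6)) = 7.6158
d((9, 5), (-7, 6)) = 16.0312

Closest pair: (-4, -6) and (-4, -1) with distance 5.0

The closest pair is (-4, -6) and (-4, -1) with Euclidean distance 5.0. For 4 points, brute-force pairwise comparison is shown above. For large n, the divide-and-conquer algorithm (sort by x, recurse on halves, check the dividing strip) achieves O(n log n).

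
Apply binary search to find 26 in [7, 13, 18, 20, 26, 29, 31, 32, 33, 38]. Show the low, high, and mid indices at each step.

Binary search for 26 in [7, 13, 18, 20, 26, 29, 31, 32, 33, 38]:

lo=0, hi=9, mid=4, arr[mid]=26 -> Found target at index 4!

Binary search finds 26 at index 4 after 1 comparisons. The search repeatedly halves the search space by comparing with the middle element.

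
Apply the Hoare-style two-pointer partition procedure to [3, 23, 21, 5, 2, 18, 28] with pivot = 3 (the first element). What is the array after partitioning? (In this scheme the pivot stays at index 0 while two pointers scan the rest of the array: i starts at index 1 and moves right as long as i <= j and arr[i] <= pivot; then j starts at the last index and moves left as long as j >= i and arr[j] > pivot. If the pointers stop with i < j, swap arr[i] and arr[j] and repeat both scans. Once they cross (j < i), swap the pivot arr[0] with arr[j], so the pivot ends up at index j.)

Hoare-style two-pointer partition with pivot = 3:

Initial array: [3, 23, 21, 5, 2, 18, 28]

Pointers start at i = 1, j = 6.
i stops at index 1 (arr[1]=23 > 3), j stops at index 4 (arr[4]=2 <= 3): swap arr[1] and arr[4], array becomes [3, 2, 21, 5, 23, 18, 28]
i ends at 2, j ends at 1: the pointers have crossed (j < i), so scanning stops.

Swap pivot arr[0] with arr[1] to place pivot at position 1: [2, 3, 21, 5, 23, 18, 28]
Pivot position: 1

After partitioning with pivot 3, the array becomes [2, 3, 21, 5, 23, 18, 28]. The pivot is placed at index 1. All elements to the left of the pivot are <= 3, and all elements to the right are > 3.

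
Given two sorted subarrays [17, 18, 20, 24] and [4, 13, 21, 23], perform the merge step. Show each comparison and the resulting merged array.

Merging process:

Compare 17 vs 4: take 4 from right. Merged: [4]
Compare 17 vs 13: take 13 from right. Merged: [4, 13]
Compare 17 vs 21: take 17 from left. Merged: [4, 13, 17]
Compare 18 vs 21: take 18 from left. Merged: [4, 13, 17, 18]
Compare 20 vs 21: take 20 from left. Merged: [4, 13, 17, 18, 20]
Compare 24 vs 21: take 21 from right. Merged: [4, 13, 17, 18, 20, 21]
Compare 24 vs 23: take 23 from right. Merged: [4, 13, 17, 18, 20, 21, 23]
Append remaining from left: [24]. Merged: [4, 13, 17, 18, 20, 21, 23, 24]

Final merged array: [4, 13, 17, 18, 20, 21, 23, 24]
Total comparisons: 7

The merged array is [4, 13, 17, 18, 20, 21, 23, 24], requiring 7 comparisons. The merge step runs in O(n) time where n is the total number of elements.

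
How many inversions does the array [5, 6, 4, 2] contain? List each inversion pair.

Finding inversions in [5, 6, 4, 2]:

(0, 2): arr[0]=5 > arr[2]=4
(0, 3): arr[0]=5 > arr[3]=2
(1, 2): arr[1]=6 > arr[2]=4
(1, 3): arr[1]=6 > arr[3]=2
(2, 3): arr[2]=4 > arr[3]=2

Total inversions: 5

The array has 5 inversion(s): (0,2), (0,3), (1,2), (1,3), (2,3). Each pair (i,j) satisfies i < j and arr[i] > arr[j].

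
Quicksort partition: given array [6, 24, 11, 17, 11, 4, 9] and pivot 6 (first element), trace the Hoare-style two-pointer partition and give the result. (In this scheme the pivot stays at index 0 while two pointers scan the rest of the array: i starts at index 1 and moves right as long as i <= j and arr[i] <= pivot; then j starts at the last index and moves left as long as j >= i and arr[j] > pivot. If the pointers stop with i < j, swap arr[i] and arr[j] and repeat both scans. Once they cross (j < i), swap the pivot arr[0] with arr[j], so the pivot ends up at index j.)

Hoare-style two-pointer partition with pivot = 6:

Initial array: [6, 24, 11, 17, 11, 4, 9]

Pointers start at i = 1, j = 6.
i stops at index 1 (arr[1]=24 > 6), j stops at index 5 (arr[5]=4 <= 6): swap arr[1] and arr[5], array becomes [6, 4, 11, 17, 11, 24, 9]
i ends at 2, j ends at 1: the pointers have crossed (j < i), so scanning stops.

Swap pivot arr[0] with arr[1] to place pivot at position 1: [4, 6, 11, 17, 11, 24, 9]
Pivot position: 1

After partitioning with pivot 6, the array becomes [4, 6, 11, 17, 11, 24, 9]. The pivot is placed at index 1. All elements to the left of the pivot are <= 6, and all elements to the right are > 6.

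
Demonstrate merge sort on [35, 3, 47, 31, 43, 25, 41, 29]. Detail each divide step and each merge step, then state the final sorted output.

Merge sort trace:

Split: [35, 3, 47, 31, 43, 25, 41, 29] -> [35, 3, 47, 31] and [43, 25, 41, 29]
  Split: [35, 3, 47, 31] -> [35, 3] and [47, 31]
    Split: [35, 3] -> [35] and [3]
    Merge: [35] + [3] -> [3, 35]
    Split: [47, 31] -> [47] and [31]
    Merge: [47] + [31] -> [31, 47]
  Merge: [3, 35] + [31, 47] -> [3, 31, 35, 47]
  Split: [43, 25, 41, 29] -> [43, 25] and [41, 29]
    Split: [43, 25] -> [43] and [25]
    Merge: [43] + [25] -> [25, 43]
    Split: [41, 29] -> [41] and [29]
    Merge: [41] + [29] -> [29, 41]
  Merge: [25, 43] + [29, 41] -> [25, 29, 41, 43]
Merge: [3, 31, 35, 47] + [25, 29, 41, 43] -> [3, 25, 29, 31, 35, 41, 43, 47]

Final sorted array: [3, 25, 29, 31, 35, 41, 43, 47]

The merge sort proceeds by recursively splitting the array and merging sorted halves.
After all merges, the sorted array is [3, 25, 29, 31, 35, 41, 43, 47].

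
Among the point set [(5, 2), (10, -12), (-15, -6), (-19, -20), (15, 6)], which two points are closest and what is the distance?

Computing all pairwise distances among 5 points:

d((5, 2), (10, -12)) = 14.8661
d((5, 2), (-15, -6)) = 21.5407
d((5, 2), (-19, -20)) = 32.5576
d((5, 2), (15, 6)) = 10.7703 <-- minimum
d((10, -12), (-15, -6)) = 25.7099
d((10, -12), (-19, -20)) = 30.0832
d((10, -12), (15, 6)) = 18.6815
d((-15, -6), (-19, -20)) = 14.5602
d((-15, -6), (15, 6)) = 32.311
d((-19, -20), (15, 6)) = 42.8019

Closest pair: (5, 2) and (15, 6) with distance 10.7703

The closest pair is (5, 2) and (15, 6) with Euclidean distance 10.7703. For 5 points, brute-force pairwise comparison is shown above. For large n, the divide-and-conquer algorithm (sort by x, recurse on halves, check the dividing strip) achieves O(n log n).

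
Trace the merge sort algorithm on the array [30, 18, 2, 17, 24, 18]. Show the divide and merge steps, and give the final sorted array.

Merge sort trace:

Split: [30, 18, 2, 17, 24, 18] -> [30, 18, 2] and [17, 24, 18]
  Split: [30, 18, 2] -> [30] and [18, 2]
    Split: [18, 2] -> [18] and [2]
    Merge: [18] + [2] -> [2, 18]
  Merge: [30] + [2, 18] -> [2, 18, 30]
  Split: [17, 24, 18] -> [17] and [24, 18]
    Split: [24, 18] -> [24] and [18]
    Merge: [24] + [18] -> [18, 24]
  Merge: [17] + [18, 24] -> [17, 18, 24]
Merge: [2, 18, 30] + [17, 18, 24] -> [2, 17, 18, 18, 24, 30]

Final sorted array: [2, 17, 18, 18, 24, 30]

The merge sort proceeds by recursively splitting the array and merging sorted halves.
After all merges, the sorted array is [2, 17, 18, 18, 24, 30].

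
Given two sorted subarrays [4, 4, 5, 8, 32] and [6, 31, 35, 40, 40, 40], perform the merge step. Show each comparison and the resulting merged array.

Merging process:

Compare 4 vs 6: take 4 from left. Merged: [4]
Compare 4 vs 6: take 4 from left. Merged: [4, 4]
Compare 5 vs 6: take 5 from left. Merged: [4, 4, 5]
Compare 8 vs 6: take 6 from right. Merged: [4, 4, 5, 6]
Compare 8 vs 31: take 8 from left. Merged: [4, 4, 5, 6, 8]
Compare 32 vs 31: take 31 from right. Merged: [4, 4, 5, 6, 8, 31]
Compare 32 vs 35: take 32 from left. Merged: [4, 4, 5, 6, 8, 31, 32]
Append remaining from right: [35, 40, 40, 40]. Merged: [4, 4, 5, 6, 8, 31, 32, 35, 40, 40, 40]

Final merged array: [4, 4, 5, 6, 8, 31, 32, 35, 40, 40, 40]
Total comparisons: 7

The merged array is [4, 4, 5, 6, 8, 31, 32, 35, 40, 40, 40], requiring 7 comparisons. The merge step runs in O(n) time where n is the total number of elements.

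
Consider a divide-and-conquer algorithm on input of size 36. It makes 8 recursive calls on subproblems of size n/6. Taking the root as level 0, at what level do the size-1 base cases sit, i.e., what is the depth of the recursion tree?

For divide and conquer with division factor 6:

Problem sizes at each level:
Level 0: 36
Level 1: 6
Level 2: 1

The root is level 0 and the size-1 base case is level 2 (the tree spans levels 0 through 2, i.e. 3 levels counting the root), so the depth is the number of divisions: log_6(36) = 2

The recursion tree depth is log_6(36) = 2. At each level, the problem size is divided by 6, so it takes 2 divisions to reduce to a base case of size 1. The algorithm makes 8 recursive calls at each level.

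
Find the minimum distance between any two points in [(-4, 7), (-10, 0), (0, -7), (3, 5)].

Computing all pairwise distances among 4 points:

d((-4, 7), (-10, 0)) = 9.2195
d((-4, 7), (0, -7)) = 14.5602
d((-4, 7), (3, 5)) = 7.2801 <-- minimum
d((-10, 0), (0, -7)) = 12.2066
d((-10, 0), (3, 5)) = 13.9284
d((0, -7), (3, 5)) = 12.3693

Closest pair: (-4, 7) and (3, 5) with distance 7.2801

The closest pair is (-4, 7) and (3, 5) with Euclidean distance 7.2801. For 4 points, brute-force pairwise comparison is shown above. For large n, the divide-and-conquer algorithm (sort by x, recurse on halves, check the dividing strip) achieves O(n log n).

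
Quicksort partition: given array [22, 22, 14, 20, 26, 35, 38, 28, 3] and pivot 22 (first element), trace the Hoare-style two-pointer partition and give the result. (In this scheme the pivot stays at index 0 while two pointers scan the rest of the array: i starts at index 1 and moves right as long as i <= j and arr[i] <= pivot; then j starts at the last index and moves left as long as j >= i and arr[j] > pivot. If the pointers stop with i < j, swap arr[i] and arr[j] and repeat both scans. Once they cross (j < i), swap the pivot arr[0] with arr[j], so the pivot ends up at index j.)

Hoare-style two-pointer partition with pivot = 22:

Initial array: [22, 22, 14, 20, 26, 35, 38, 28, 3]

Pointers start at i = 1, j = 8.
i stops at index 4 (arr[4]=26 > 22), j stops at index 8 (arr[8]=3 <= 22): swap arr[4] and arr[8], array becomes [22, 22, 14, 20, 3, 35, 38, 28, 26]
i ends at 5, j ends at 4: the pointers have crossed (j < i), so scanning stops.

Swap pivot arr[0] with arr[4] to place pivot at position 4: [3, 22, 14, 20, 22, 35, 38, 28, 26]
Pivot position: 4

After partitioning with pivot 22, the array becomes [3, 22, 14, 20, 22, 35, 38, 28, 26]. The pivot is placed at index 4. All elements to the left of the pivot are <= 22, and all elements to the right are > 22.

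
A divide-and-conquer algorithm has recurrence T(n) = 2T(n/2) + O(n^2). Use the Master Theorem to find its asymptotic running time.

Master Theorem for T(n) = 2T(n/2) + O(n^2):

a = 2, b = 2, c = 2
log_b(a) = log_2(2) = 1.0000

Case 3: c = 2 > log_2(2) = 1.0000
T(n) = O(n^2) = O(n^2)

For T(n) = 2T(n/2) + O(n^2): log_2(2) = 1.0000. This is Case 3 of the Master Theorem (c > log_b(a), work dominated by root), giving O(n^2).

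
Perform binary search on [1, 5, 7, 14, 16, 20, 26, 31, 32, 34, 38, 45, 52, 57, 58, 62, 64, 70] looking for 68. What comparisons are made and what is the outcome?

Binary search for 68 in [1, 5, 7, 14, 16, 20, 26, 31, 32, 34, 38, 45, 52, 57, 58, 62, 64, 70]:

lo=0, hi=17, mid=8, arr[mid]=32 -> 32 < 68, search right half
lo=9, hi=17, mid=13, arr[mid]=57 -> 57 < 68, search right half
lo=14, hi=17, mid=15, arr[mid]=62 -> 62 < 68, search right half
lo=16, hi=17, mid=16, arr[mid]=64 -> 64 < 68, search right half
lo=17, hi=17, mid=17, arr[mid]=70 -> 70 > 68, search left half
lo=17 > hi=16, target 68 not found

Binary search determines that 68 is not in the array after 5 comparisons. The search space was exhausted without finding the target.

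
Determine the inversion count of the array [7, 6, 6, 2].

Finding inversions in [7, 6, 6, 2]:

(0, 1): arr[0]=7 > arr[1]=6
(0, 2): arr[0]=7 > arr[2]=6
(0, 3): arr[0]=7 > arr[3]=2
(1, 3): arr[1]=6 > arr[3]=2
(2, 3): arr[2]=6 > arr[3]=2

Total inversions: 5

The array has 5 inversion(s): (0,1), (0,2), (0,3), (1,3), (2,3). Each pair (i,j) satisfies i < j and arr[i] > arr[j].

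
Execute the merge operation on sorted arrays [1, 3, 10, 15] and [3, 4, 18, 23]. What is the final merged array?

Merging process:

Compare 1 vs 3: take 1 from left. Merged: [1]
Compare 3 vs 3: take 3 from left. Merged: [1, 3]
Compare 10 vs 3: take 3 from right. Merged: [1, 3, 3]
Compare 10 vs 4: take 4 from right. Merged: [1, 3, 3, 4]
Compare 10 vs 18: take 10 from left. Merged: [1, 3, 3, 4, 10]
Compare 15 vs 18: take 15 from left. Merged: [1, 3, 3, 4, 10, 15]
Append remaining from right: [18, 23]. Merged: [1, 3, 3, 4, 10, 15, 18, 23]

Final merged array: [1, 3, 3, 4, 10, 15, 18, 23]
Total comparisons: 6

The merged array is [1, 3, 3, 4, 10, 15, 18, 23], requiring 6 comparisons. The merge step runs in O(n) time where n is the total number of elements.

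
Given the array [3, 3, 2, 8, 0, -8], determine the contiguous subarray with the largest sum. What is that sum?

Using Kadane's algorithm on [3, 3, 2, 8, 0, -8]:

Scanning through the array:
Position 1 (value 3): max_ending_here = 6, max_so_far = 6
Position 2 (value 2): max_ending_here = 8, max_so_far = 8
Position 3 (value 8): max_ending_here = 16, max_so_far = 16
Position 4 (value 0): max_ending_here = 16, max_so_far = 16
Position 5 (value -8): max_ending_here = 8, max_so_far = 16

Maximum subarray: [3, 3, 2, 8]
Maximum sum: 16

The maximum subarray is [3, 3, 2, 8] with sum 16. This subarray runs from index 0 to index 3.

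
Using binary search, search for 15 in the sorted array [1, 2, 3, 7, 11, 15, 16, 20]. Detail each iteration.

Binary search for 15 in [1, 2, 3, 7, 11, 15, 16, 20]:

lo=0, hi=7, mid=3, arr[mid]=7 -> 7 < 15, search right half
lo=4, hi=7, mid=5, arr[mid]=15 -> Found target at index 5!

Binary search finds 15 at index 5 after 2 comparisons. The search repeatedly halves the search space by comparing with the middle element.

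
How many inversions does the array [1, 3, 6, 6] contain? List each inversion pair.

Finding inversions in [1, 3, 6, 6]:


Total inversions: 0

The array has 0 inversions. It is already sorted.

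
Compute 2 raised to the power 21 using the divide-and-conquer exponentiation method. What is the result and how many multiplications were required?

Computing 2^21 by squaring (build up from 2^1; each line after the first costs one multiplication):

2^1 = 2
2^2 = (2^1)^2 = 2^2 = 4
2^4 = (2^2)^2 = 4^2 = 16
2^5 = 2 * 2^4 = 2 * 16 = 32
2^10 = (2^5)^2 = 32^2 = 1024
2^20 = (2^10)^2 = 1024^2 = 1048576
2^21 = 2 * 2^20 = 2 * 1048576 = 2097152

Result: 2097152
Multiplications needed: 6 (6 lines after 2^1)

2^21 = 2097152. Using exponentiation by squaring, this requires 6 multiplications. The key idea: if the exponent is even, square the half-power; if odd, multiply by the base once.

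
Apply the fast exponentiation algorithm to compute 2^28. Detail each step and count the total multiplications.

Computing 2^28 by squaring (build up from 2^1; each line after the first costs one multiplication):

2^1 = 2
2^2 = (2^1)^2 = 2^2 = 4
2^3 = 2 * 2^2 = 2 * 4 = 8
2^6 = (2^3)^2 = 8^2 = 64
2^7 = 2 * 2^6 = 2 * 64 = 128
2^14 = (2^7)^2 = 128^2 = 16384
2^28 = (2^14)^2 = 16384^2 = 268435456

Result: 268435456
Multiplications needed: 6 (6 lines after 2^1)

2^28 = 268435456. Using exponentiation by squaring, this requires 6 multiplications. The key idea: if the exponent is even, square the half-power; if odd, multiply by the base once.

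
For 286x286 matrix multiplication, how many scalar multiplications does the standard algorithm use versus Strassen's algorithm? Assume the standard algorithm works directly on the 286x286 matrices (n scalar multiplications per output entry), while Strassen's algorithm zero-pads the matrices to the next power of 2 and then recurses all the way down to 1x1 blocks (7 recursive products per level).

Matrix multiplication for 286x286 matrices:

Strassen's algorithm requires power-of-2 dimensions. Pad 286x286 to 512x512 (next power of 2).

Standard algorithm: 286^3 = 23393656 multiplications
Strassen's algorithm: 7^(log2(512)) = 7^9 = 40353607 multiplications
Difference: 23393656 - 40353607 = -16959951 (Strassen uses MORE here due to padding overhead — for small or just-over-power-of-2 n, padding can outweigh the per-level savings)

Standard: 23393656 multiplications (286^3). Strassen: 40353607 multiplications (7^9, after padding to 512x512). Strassen reduces 8 recursive multiplications to 7 at each level.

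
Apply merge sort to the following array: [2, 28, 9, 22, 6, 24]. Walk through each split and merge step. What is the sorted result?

Merge sort trace:

Split: [2, 28, 9, 22, 6, 24] -> [2, 28, 9] and [22, 6, 24]
  Split: [2, 28, 9] -> [2] and [28, 9]
    Split: [28, 9] -> [28] and [9]
    Merge: [28] + [9] -> [9, 28]
  Merge: [2] + [9, 28] -> [2, 9, 28]
  Split: [22, 6, 24] -> [22] and [6, 24]
    Split: [6, 24] -> [6] and [24]
    Merge: [6] + [24] -> [6, 24]
  Merge: [22] + [6, 24] -> [6, 22, 24]
Merge: [2, 9, 28] + [6, 22, 24] -> [2, 6, 9, 22, 24, 28]

Final sorted array: [2, 6, 9, 22, 24, 28]

The merge sort proceeds by recursively splitting the array and merging sorted halves.
After all merges, the sorted array is [2, 6, 9, 22, 24, 28].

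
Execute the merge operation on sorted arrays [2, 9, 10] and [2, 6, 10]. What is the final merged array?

Merging process:

Compare 2 vs 2: take 2 from left. Merged: [2]
Compare 9 vs 2: take 2 from right. Merged: [2, 2]
Compare 9 vs 6: take 6 from right. Merged: [2, 2, 6]
Compare 9 vs 10: take 9 from left. Merged: [2, 2, 6, 9]
Compare 10 vs 10: take 10 from left. Merged: [2, 2, 6, 9, 10]
Append remaining from right: [10]. Merged: [2, 2, 6, 9, 10, 10]

Final merged array: [2, 2, 6, 9, 10, 10]
Total comparisons: 5

The merged array is [2, 2, 6, 9, 10, 10], requiring 5 comparisons. The merge step runs in O(n) time where n is the total number of elements.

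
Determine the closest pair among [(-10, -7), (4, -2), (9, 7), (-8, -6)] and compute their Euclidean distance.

Computing all pairwise distances among 4 points:

d((-10, -7), (4, -2)) = 14.8661
d((-10, -7), (9, 7)) = 23.6008
d((-10, -7), (-8, -6)) = 2.2361 <-- minimum
d((4, -2), (9, 7)) = 10.2956
d((4, -2), (-8, -6)) = 12.6491
d((9, 7), (-8, -6)) = 21.4009

Closest pair: (-10, -7) and (-8, -6) with distance 2.2361

The closest pair is (-10, -7) and (-8, -6) with Euclidean distance 2.2361. For 4 points, brute-force pairwise comparison is shown above. For large n, the divide-and-conquer algorithm (sort by x, recurse on halves, check the dividing strip) achieves O(n log n).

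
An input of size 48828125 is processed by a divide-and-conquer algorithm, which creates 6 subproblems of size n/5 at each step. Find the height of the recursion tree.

For divide and conquer with division factor 5:

Problem sizes at each level:
Level 0: 48828125
Level 1: 9765625
Level 2: 1953125
Level 3: 390625
Level 4: 78125
Level 5: 15625
Level 6: 3125
Level 7: 625
Level 8: 125
Level 9: 25
Level 10: 5
Level 11: 1

The root is level 0 and the size-1 base case is level 11 (the tree spans levels 0 through 11, i.e. 12 levels counting the root), so the depth is the number of divisions: log_5(48828125) = 11

The recursion tree depth is log_5(48828125) = 11. At each level, the problem size is divided by 5, so it takes 11 divisions to reduce to a base case of size 1. The algorithm makes 6 recursive calls at each level.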